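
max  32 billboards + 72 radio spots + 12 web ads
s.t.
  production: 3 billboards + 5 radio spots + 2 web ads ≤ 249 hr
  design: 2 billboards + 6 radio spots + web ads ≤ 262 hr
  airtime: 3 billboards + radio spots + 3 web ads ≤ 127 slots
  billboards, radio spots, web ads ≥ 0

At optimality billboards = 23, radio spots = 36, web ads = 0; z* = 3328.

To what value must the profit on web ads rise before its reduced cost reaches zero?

19

Binding: production and design. Non-binding: airtime (22 unused).
By complementary slackness, y = 0 for the non-binding constraint.
Dual feasibility on the basic columns requires 3·y_production + 2·y_design = 32, 5·y_production + 6·y_design = 72.
→ y_production = 6 and y_design = 7.
web ads enters the basis when its profit ≥ yᵀa₃ = 6·2 + 7·1 = 19.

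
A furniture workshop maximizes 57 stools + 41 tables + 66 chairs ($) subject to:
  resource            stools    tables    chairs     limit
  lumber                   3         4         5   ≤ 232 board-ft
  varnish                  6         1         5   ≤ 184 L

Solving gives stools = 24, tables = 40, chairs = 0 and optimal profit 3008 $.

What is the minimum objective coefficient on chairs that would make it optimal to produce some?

70

Check each constraint at x*: lumber 232/232 (tight); varnish 184/184 (tight).
From A_Bᵀ y = c: 3·y_lumber + 6·y_varnish = 57; 4·y_lumber + 1·y_varnish = 41.
This yields shadow prices y_lumber = 9, y_varnish = 5.
chairs enters the basis when its profit ≥ yᵀa₃ = 9·5 + 5·5 = 70.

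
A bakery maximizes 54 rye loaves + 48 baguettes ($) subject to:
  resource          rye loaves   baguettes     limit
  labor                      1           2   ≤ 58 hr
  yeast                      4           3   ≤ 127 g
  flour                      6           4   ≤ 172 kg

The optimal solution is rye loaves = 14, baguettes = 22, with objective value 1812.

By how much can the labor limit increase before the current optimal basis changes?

Binding constraints: labor, flour. The basis is B = [[1,2],[6,4]] with det -8.
Per unit increase in labor, x* moves by d = (-0.5, 0.75).
The basis stays optimal until yeast becomes binding; allowable increase = 20 hr.

20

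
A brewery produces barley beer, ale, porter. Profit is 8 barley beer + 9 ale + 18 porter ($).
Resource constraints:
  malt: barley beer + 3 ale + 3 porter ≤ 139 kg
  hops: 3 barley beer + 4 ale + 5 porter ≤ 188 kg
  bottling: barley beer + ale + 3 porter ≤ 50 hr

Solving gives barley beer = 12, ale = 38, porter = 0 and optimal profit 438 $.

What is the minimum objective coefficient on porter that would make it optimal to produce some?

20

At the optimum: malt uses 126 of 139 (slack = 13); hops uses 188 of 188 (binding); bottling uses 50 of 50 (binding).
Slack constraints have shadow price 0 (complementary slackness).
From A_Bᵀ y = c: 3·y_hops + 1·y_bottling = 8; 4·y_hops + 1·y_bottling = 9.
→ y_hops = 1 and y_bottling = 5.
porter enters the basis when its profit ≥ yᵀa₃ = 1·5 + 5·3 = 20.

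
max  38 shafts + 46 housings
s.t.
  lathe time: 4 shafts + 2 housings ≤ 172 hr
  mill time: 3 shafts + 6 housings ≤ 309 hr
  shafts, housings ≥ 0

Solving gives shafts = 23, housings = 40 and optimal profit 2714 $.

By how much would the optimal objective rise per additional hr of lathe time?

5

Both lathe time and mill time are binding at x*.
The binding rows give the dual system: 4·y_lathe time + 3·y_mill time = 38 and 2·y_lathe time + 6·y_mill time = 46.
Solving: y_lathe time = 5, y_mill time = 6.
Shadow price of lathe time = 5.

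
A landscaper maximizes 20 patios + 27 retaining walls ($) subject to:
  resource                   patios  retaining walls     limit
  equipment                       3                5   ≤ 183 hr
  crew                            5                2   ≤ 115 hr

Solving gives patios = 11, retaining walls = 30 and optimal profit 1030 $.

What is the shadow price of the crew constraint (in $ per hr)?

1

Both equipment and crew are binding at x*.
Dual feasibility on the basic columns requires 3·y_equipment + 5·y_crew = 20, 5·y_equipment + 2·y_crew = 27.
This yields shadow prices y_equipment = 5, y_crew = 1.
Shadow price of crew = 1.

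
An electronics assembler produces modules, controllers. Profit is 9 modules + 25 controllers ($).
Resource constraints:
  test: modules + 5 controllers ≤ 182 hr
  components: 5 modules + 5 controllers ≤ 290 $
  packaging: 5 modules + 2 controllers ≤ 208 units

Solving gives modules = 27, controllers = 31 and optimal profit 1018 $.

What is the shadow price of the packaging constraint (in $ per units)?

Check each constraint at x*: test 182/182 (tight); components 290/290 (tight); packaging 197/208 (slack 11).
Slack constraints have shadow price 0 (complementary slackness).
Dual feasibility on the basic columns requires 1·y_test + 5·y_components = 9, 5·y_test + 5·y_components = 25.
→ y_test = 4 and y_components = 1.
Shadow price of packaging = 0.

0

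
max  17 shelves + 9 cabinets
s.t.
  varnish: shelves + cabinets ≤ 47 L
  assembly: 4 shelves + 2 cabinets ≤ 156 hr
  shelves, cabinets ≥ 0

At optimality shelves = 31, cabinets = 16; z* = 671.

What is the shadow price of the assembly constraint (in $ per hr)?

Both varnish and assembly are binding at x*.
The binding rows give the dual system: 1·y_varnish + 4·y_assembly = 17 and 1·y_varnish + 2·y_assembly = 9.
Solving: y_varnish = 1, y_assembly = 4.
Shadow price of assembly = 4.

4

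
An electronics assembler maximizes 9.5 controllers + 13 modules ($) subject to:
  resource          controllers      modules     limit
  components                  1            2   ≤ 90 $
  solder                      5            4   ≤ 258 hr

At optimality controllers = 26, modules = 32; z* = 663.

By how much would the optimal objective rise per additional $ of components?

4.5

Check each constraint at x*: components 90/90 (tight); solder 258/258 (tight).
Dual feasibility on the basic columns requires 1·y_components + 5·y_solder = 9.5, 2·y_components + 4·y_solder = 13.
This yields shadow prices y_components = 4.5, y_solder = 1.
Shadow price of components = 4.5.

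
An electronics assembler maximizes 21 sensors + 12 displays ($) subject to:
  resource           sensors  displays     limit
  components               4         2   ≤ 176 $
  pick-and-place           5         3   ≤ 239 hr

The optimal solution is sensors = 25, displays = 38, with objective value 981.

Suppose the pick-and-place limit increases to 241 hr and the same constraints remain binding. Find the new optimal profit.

987

At the optimum: components uses 176 of 176 (binding); pick-and-place uses 239 of 239 (binding).
The binding rows give the dual system: 4·y_components + 5·y_pick-and-place = 21 and 2·y_components + 3·y_pick-and-place = 12.
Solving: y_components = 1.5, y_pick-and-place = 3.
Δz = y_pick-and-place·Δb = 3 × (2) = 6, so new z* = 981 + 6 = 987.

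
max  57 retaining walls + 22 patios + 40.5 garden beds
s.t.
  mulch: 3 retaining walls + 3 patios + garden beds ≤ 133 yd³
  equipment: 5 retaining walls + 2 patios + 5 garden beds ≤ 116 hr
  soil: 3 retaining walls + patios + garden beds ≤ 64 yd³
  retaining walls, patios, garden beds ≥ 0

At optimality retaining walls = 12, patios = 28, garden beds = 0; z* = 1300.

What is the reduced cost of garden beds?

At the optimum: mulch uses 120 of 133 (slack = 13); equipment uses 116 of 116 (binding); soil uses 64 of 64 (binding).
Slack constraints have shadow price 0 (complementary slackness).
From A_Bᵀ y = c: 5·y_equipment + 3·y_soil = 57; 2·y_equipment + 1·y_soil = 22.
→ y_equipment = 9 and y_soil = 4.
Reduced cost of garden beds: c₃ − yᵀa₃ = 40.5 − (9·5 + 4·1) = 40.5 − 49 = -8.5.

-8.5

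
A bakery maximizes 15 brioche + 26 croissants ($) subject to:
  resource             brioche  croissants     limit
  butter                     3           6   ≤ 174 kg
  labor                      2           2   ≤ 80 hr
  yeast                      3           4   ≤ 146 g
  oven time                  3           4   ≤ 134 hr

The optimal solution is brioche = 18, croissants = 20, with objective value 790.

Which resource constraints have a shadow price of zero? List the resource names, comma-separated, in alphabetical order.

labor, yeast

butter: 174/174 (binding)
labor: 76/80 (slack 4)
yeast: 134/146 (slack 12)
oven time: 134/134 (binding)
By complementary slackness, a constraint with positive slack has shadow price 0 → labor, yeast.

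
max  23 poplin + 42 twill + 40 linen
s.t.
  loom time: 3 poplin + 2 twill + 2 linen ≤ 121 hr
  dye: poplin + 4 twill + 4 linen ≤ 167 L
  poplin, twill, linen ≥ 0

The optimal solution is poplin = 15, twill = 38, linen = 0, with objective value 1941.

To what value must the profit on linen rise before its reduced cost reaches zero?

42

Both loom time and dye are binding at x*.
The binding rows give the dual system: 3·y_loom time + 1·y_dye = 23 and 2·y_loom time + 4·y_dye = 42.
This yields shadow prices y_loom time = 5, y_dye = 8.
linen enters the basis when its profit ≥ yᵀa₃ = 5·2 + 8·4 = 42.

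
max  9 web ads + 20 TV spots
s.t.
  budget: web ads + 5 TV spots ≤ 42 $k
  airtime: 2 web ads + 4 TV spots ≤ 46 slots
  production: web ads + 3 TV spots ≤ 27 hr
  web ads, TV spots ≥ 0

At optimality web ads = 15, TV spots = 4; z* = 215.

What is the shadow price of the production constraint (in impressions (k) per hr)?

At the optimum: budget uses 35 of 42 (slack = 7); airtime uses 46 of 46 (binding); production uses 27 of 27 (binding).
Since budget is not tight, its dual is 0.
The binding rows give the dual system: 2·y_airtime + 1·y_production = 9 and 4·y_airtime + 3·y_production = 20.
→ y_airtime = 3.5 and y_production = 2.
Shadow price of production = 2.

2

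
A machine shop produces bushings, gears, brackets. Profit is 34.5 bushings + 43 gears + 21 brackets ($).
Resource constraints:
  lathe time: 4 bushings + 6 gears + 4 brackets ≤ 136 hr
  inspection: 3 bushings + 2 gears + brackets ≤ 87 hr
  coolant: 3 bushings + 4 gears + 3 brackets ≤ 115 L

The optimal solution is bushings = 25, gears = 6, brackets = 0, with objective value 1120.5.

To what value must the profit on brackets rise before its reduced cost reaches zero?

At the optimum: lathe time uses 136 of 136 (binding); inspection uses 87 of 87 (binding); coolant uses 99 of 115 (slack = 16).
Slack constraints have shadow price 0 (complementary slackness).
From A_Bᵀ y = c: 4·y_lathe time + 3·y_inspection = 34.5; 6·y_lathe time + 2·y_inspection = 43.
This yields shadow prices y_lathe time = 6, y_inspection = 3.5.
brackets enters the basis when its profit ≥ yᵀa₃ = 6·4 + 3.5·1 = 27.5.

27.5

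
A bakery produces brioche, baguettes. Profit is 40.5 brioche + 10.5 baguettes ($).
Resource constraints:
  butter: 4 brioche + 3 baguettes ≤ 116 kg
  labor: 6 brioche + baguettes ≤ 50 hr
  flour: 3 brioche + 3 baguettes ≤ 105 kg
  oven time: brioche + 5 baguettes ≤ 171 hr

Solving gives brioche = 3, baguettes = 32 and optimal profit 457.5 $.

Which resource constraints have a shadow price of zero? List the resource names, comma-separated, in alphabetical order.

butter: 108/116 (slack 8)
labor: 50/50 (binding)
flour: 105/105 (binding)
oven time: 163/171 (slack 8)
By complementary slackness, a constraint with positive slack has shadow price 0 → butter, oven time.

butter, oven time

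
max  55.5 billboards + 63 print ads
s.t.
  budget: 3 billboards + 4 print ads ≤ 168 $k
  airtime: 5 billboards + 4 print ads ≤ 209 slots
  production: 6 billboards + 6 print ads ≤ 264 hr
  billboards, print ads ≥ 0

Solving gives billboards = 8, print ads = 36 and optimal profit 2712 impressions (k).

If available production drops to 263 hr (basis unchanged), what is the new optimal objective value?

At the optimum: budget uses 168 of 168 (binding); airtime uses 184 of 209 (slack = 25); production uses 264 of 264 (binding).
Since airtime is not tight, its dual is 0.
Dual feasibility on the basic columns requires 3·y_budget + 6·y_production = 55.5, 4·y_budget + 6·y_production = 63.
→ y_budget = 7.5 and y_production = 5.5.
Δz = y_production·Δb = 5.5 × (-1) = -5.5, so new z* = 2712 − 5.5 = 2706.5.

2706.5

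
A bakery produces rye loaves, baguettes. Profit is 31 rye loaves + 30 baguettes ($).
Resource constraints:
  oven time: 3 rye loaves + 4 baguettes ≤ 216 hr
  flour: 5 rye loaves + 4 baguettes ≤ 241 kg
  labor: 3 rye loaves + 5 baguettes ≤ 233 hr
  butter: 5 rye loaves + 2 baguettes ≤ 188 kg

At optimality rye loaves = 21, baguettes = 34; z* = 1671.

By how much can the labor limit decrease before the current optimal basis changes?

19.5

Binding constraints: flour, labor. The basis is B = [[5,4],[3,5]] with det 13.
Per unit decrease in labor, x* moves by d = (0.3077, -0.3846).
The basis stays optimal until butter becomes binding; allowable decrease = 19.5 hr.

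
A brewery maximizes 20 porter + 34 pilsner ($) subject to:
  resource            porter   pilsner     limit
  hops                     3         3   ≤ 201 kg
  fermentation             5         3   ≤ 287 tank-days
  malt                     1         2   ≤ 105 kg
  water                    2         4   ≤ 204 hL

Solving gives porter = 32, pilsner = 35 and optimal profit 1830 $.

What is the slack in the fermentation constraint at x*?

22

fermentation used = 5·32 + 3·35 = 265; slack = 287 − 265 = 22.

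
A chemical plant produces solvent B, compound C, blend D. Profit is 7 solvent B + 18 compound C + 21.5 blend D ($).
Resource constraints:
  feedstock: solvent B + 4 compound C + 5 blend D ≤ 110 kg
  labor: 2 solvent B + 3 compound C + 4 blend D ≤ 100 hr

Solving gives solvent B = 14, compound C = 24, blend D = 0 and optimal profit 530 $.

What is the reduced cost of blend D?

At the optimum: feedstock uses 110 of 110 (binding); labor uses 100 of 100 (binding).
Dual feasibility on the basic columns requires 1·y_feedstock + 2·y_labor = 7, 4·y_feedstock + 3·y_labor = 18.
Solving: y_feedstock = 3, y_labor = 2.
Reduced cost of blend D: c₃ − yᵀa₃ = 21.5 − (3·5 + 2·4) = 21.5 − 23 = -1.5.

-1.5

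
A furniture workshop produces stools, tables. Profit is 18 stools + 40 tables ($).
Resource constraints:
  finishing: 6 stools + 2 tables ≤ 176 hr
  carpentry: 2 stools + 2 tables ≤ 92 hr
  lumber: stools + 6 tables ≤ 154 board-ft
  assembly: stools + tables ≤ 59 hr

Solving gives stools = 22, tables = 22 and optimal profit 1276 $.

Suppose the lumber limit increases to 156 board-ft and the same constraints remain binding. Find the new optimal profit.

Check each constraint at x*: finishing 176/176 (tight); carpentry 88/92 (slack 4); lumber 154/154 (tight); assembly 44/59 (slack 15).
Since carpentry, assembly are not tight, their duals are 0.
From A_Bᵀ y = c: 6·y_finishing + 1·y_lumber = 18; 2·y_finishing + 6·y_lumber = 40.
Solving: y_finishing = 2, y_lumber = 6.
Δz = y_lumber·Δb = 6 × (2) = 12, so new z* = 1276 + 12 = 1288.

1288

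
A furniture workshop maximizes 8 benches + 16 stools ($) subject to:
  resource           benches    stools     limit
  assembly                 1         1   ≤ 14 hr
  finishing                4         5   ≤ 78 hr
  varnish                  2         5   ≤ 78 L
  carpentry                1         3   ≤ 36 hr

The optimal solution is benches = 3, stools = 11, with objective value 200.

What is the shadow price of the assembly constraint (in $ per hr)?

At the optimum: assembly uses 14 of 14 (binding); finishing uses 67 of 78 (slack = 11); varnish uses 61 of 78 (slack = 17); carpentry uses 36 of 36 (binding).
By complementary slackness, y = 0 for the non-binding constraints.
The binding rows give the dual system: 1·y_assembly + 1·y_carpentry = 8 and 1·y_assembly + 3·y_carpentry = 16.
Solving: y_assembly = 4, y_carpentry = 4.
Shadow price of assembly = 4.

4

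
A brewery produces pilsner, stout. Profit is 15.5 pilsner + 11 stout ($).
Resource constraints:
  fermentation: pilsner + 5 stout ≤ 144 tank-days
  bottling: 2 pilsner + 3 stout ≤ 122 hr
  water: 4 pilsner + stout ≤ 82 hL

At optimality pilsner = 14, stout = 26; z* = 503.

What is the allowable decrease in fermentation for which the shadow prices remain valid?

123.5

Binding constraints: fermentation, water. The basis is B = [[1,5],[4,1]] with det -19.
Per unit decrease in fermentation, x* moves by d = (0.0526, -0.2105).
The basis stays optimal until stout reaches 0; allowable decrease = 123.5 tank-days.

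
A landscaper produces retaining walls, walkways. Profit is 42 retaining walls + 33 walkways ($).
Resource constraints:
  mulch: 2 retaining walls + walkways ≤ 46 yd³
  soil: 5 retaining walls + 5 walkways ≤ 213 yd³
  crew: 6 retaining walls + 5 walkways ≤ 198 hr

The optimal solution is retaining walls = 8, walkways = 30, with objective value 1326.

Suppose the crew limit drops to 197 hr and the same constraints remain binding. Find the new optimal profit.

1320

Check each constraint at x*: mulch 46/46 (tight); soil 190/213 (slack 23); crew 198/198 (tight).
Since soil is not tight, its dual is 0.
Dual feasibility on the basic columns requires 2·y_mulch + 6·y_crew = 42, 1·y_mulch + 5·y_crew = 33.
This yields shadow prices y_mulch = 3, y_crew = 6.
Δz = y_crew·Δb = 6 × (-1) = -6, so new z* = 1326 − 6 = 1320.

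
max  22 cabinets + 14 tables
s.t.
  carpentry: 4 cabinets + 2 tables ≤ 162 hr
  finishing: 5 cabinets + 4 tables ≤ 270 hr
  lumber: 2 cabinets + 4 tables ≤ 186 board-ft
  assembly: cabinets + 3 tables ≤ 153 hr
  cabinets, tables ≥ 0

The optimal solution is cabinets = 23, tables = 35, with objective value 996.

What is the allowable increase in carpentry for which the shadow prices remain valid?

15

Binding constraints: carpentry, lumber. The basis is B = [[4,2],[2,4]] with det 12.
Per unit increase in carpentry, x* moves by d = (0.3333, -0.1667).
The basis stays optimal until finishing becomes binding; allowable increase = 15 hr.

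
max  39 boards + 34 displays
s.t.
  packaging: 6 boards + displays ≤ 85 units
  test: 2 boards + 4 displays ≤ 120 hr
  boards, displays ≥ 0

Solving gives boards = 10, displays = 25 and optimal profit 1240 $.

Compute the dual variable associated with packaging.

4

At the optimum: packaging uses 85 of 85 (binding); test uses 120 of 120 (binding).
From A_Bᵀ y = c: 6·y_packaging + 2·y_test = 39; 1·y_packaging + 4·y_test = 34.
This yields shadow prices y_packaging = 4, y_test = 7.5.
Shadow price of packaging = 4.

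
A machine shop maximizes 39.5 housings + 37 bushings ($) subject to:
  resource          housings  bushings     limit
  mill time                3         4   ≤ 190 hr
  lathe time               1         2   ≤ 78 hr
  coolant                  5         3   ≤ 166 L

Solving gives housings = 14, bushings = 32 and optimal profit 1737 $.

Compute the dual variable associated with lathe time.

Check each constraint at x*: mill time 170/190 (slack 20); lathe time 78/78 (tight); coolant 166/166 (tight).
By complementary slackness, y = 0 for the non-binding constraint.
Dual feasibility on the basic columns requires 1·y_lathe time + 5·y_coolant = 39.5, 2·y_lathe time + 3·y_coolant = 37.
This yields shadow prices y_lathe time = 9.5, y_coolant = 6.
Shadow price of lathe time = 9.5.

9.5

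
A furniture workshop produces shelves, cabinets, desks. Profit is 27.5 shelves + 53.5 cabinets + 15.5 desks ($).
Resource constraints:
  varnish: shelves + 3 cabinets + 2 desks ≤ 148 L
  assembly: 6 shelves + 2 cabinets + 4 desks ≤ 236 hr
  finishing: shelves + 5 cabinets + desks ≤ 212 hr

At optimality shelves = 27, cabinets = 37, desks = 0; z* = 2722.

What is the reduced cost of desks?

-6

At the optimum: varnish uses 138 of 148 (slack = 10); assembly uses 236 of 236 (binding); finishing uses 212 of 212 (binding).
Slack constraints have shadow price 0 (complementary slackness).
From A_Bᵀ y = c: 6·y_assembly + 1·y_finishing = 27.5; 2·y_assembly + 5·y_finishing = 53.5.
→ y_assembly = 3 and y_finishing = 9.5.
Reduced cost of desks: c₃ − yᵀa₃ = 15.5 − (3·4 + 9.5·1) = 15.5 − 21.5 = -6.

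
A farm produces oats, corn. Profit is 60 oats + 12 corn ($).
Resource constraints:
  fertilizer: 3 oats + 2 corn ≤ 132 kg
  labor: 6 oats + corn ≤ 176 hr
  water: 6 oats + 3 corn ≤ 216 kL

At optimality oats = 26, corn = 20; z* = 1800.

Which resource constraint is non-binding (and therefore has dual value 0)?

fertilizer: 118/132 (slack 14)
labor: 176/176 (binding)
water: 216/216 (binding)
By complementary slackness, a constraint with positive slack has shadow price 0 → fertilizer.

fertilizer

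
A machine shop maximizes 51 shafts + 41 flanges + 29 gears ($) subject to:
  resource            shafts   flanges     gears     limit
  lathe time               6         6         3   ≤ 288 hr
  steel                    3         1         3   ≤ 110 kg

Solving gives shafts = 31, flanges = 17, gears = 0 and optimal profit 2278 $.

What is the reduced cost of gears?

-4

Both lathe time and steel are binding at x*.
The binding rows give the dual system: 6·y_lathe time + 3·y_steel = 51 and 6·y_lathe time + 1·y_steel = 41.
Solving: y_lathe time = 6, y_steel = 5.
Reduced cost of gears: c₃ − yᵀa₃ = 29 − (6·3 + 5·3) = 29 − 33 = -4.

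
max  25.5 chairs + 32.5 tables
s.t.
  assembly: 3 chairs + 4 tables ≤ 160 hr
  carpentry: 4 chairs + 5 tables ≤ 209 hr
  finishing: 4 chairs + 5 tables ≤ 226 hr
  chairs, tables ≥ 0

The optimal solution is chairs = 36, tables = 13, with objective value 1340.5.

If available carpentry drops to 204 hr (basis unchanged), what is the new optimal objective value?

At the optimum: assembly uses 160 of 160 (binding); carpentry uses 209 of 209 (binding); finishing uses 209 of 226 (slack = 17).
Since finishing is not tight, its dual is 0.
From A_Bᵀ y = c: 3·y_assembly + 4·y_carpentry = 25.5; 4·y_assembly + 5·y_carpentry = 32.5.
Solving: y_assembly = 2.5, y_carpentry = 4.5.
Δz = y_carpentry·Δb = 4.5 × (-5) = -22.5, so new z* = 1340.5 − 22.5 = 1318.

1318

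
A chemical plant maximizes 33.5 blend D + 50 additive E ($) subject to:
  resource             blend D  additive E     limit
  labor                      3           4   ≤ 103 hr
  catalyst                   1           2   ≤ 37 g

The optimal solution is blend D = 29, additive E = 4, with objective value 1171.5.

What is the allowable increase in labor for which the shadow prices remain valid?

Binding constraints: labor, catalyst. The basis is B = [[3,4],[1,2]] with det 2.
Per unit increase in labor, x* moves by d = (1, -0.5).
The basis stays optimal until additive E reaches 0; allowable increase = 8 hr.

8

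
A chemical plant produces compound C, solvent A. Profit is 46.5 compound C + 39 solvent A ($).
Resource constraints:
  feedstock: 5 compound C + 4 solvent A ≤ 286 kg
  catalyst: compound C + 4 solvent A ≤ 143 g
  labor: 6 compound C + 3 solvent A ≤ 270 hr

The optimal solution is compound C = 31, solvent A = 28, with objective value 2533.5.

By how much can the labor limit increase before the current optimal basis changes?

24.9375

Binding constraints: catalyst, labor. The basis is B = [[1,4],[6,3]] with det -21.
Per unit increase in labor, x* moves by d = (0.1905, -0.0476).
The basis stays optimal until feedstock becomes binding; allowable increase = 24.9375 hr.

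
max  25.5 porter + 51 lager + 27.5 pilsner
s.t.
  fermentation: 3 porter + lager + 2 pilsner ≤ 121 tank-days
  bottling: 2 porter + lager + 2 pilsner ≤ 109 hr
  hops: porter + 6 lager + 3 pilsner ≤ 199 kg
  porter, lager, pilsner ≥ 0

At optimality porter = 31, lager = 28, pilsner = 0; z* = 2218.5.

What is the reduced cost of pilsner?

At the optimum: fermentation uses 121 of 121 (binding); bottling uses 90 of 109 (slack = 19); hops uses 199 of 199 (binding).
By complementary slackness, y = 0 for the non-binding constraint.
From A_Bᵀ y = c: 3·y_fermentation + 1·y_hops = 25.5; 1·y_fermentation + 6·y_hops = 51.
Solving: y_fermentation = 6, y_hops = 7.5.
Reduced cost of pilsner: c₃ − yᵀa₃ = 27.5 − (6·2 + 7.5·3) = 27.5 − 34.5 = -7.

-7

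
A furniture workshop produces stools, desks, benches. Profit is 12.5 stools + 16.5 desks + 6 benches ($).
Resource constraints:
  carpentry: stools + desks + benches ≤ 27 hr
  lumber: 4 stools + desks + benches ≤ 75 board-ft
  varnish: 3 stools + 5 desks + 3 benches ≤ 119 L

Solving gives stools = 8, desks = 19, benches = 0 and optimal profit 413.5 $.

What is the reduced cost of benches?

Binding: carpentry and varnish. Non-binding: lumber (24 unused).
Since lumber is not tight, its dual is 0.
The binding rows give the dual system: 1·y_carpentry + 3·y_varnish = 12.5 and 1·y_carpentry + 5·y_varnish = 16.5.
Solving: y_carpentry = 6.5, y_varnish = 2.
Reduced cost of benches: c₃ − yᵀa₃ = 6 − (6.5·1 + 2·3) = 6 − 12.5 = -6.5.

-6.5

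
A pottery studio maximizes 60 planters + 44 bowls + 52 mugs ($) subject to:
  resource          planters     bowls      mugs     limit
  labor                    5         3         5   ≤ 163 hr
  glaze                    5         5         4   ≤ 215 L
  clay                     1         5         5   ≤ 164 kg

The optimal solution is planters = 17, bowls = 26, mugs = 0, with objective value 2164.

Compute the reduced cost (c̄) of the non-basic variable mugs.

-4

At the optimum: labor uses 163 of 163 (binding); glaze uses 215 of 215 (binding); clay uses 147 of 164 (slack = 17).
Slack constraints have shadow price 0 (complementary slackness).
The binding rows give the dual system: 5·y_labor + 5·y_glaze = 60 and 3·y_labor + 5·y_glaze = 44.
→ y_labor = 8 and y_glaze = 4.
Reduced cost of mugs: c₃ − yᵀa₃ = 52 − (8·5 + 4·4) = 52 − 56 = -4.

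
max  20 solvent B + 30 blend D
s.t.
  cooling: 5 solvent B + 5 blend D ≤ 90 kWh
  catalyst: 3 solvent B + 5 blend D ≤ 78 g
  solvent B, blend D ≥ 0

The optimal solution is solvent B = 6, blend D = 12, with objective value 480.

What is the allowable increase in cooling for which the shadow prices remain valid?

40

Binding constraints: cooling, catalyst. The basis is B = [[5,5],[3,5]] with det 10.
Per unit increase in cooling, x* moves by d = (0.5, -0.3).
The basis stays optimal until blend D reaches 0; allowable increase = 40 kWh.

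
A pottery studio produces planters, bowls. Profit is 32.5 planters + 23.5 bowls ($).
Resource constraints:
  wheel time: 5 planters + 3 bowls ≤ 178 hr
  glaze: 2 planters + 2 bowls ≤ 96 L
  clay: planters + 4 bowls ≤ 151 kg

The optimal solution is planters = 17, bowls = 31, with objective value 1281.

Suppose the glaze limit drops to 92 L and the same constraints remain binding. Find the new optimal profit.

Binding: wheel time and glaze. Non-binding: clay (10 unused).
Since clay is not tight, its dual is 0.
Dual feasibility on the basic columns requires 5·y_wheel time + 2·y_glaze = 32.5, 3·y_wheel time + 2·y_glaze = 23.5.
This yields shadow prices y_wheel time = 4.5, y_glaze = 5.
Δz = y_glaze·Δb = 5 × (-4) = -20, so new z* = 1281 − 20 = 1261.

1261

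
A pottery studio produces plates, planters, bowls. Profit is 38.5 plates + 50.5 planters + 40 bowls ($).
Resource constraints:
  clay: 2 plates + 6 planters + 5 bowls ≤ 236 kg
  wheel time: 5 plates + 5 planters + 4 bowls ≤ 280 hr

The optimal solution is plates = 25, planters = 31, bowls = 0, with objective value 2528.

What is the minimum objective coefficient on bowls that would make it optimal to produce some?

Check each constraint at x*: clay 236/236 (tight); wheel time 280/280 (tight).
From A_Bᵀ y = c: 2·y_clay + 5·y_wheel time = 38.5; 6·y_clay + 5·y_wheel time = 50.5.
This yields shadow prices y_clay = 3, y_wheel time = 6.5.
bowls enters the basis when its profit ≥ yᵀa₃ = 3·5 + 6.5·4 = 41.

41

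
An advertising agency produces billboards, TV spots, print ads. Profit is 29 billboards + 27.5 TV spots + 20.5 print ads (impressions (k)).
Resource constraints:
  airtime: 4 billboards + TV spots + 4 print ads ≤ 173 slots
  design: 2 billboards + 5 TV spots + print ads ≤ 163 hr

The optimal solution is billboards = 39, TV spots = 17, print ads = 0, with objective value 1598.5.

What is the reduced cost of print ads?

At the optimum: airtime uses 173 of 173 (binding); design uses 163 of 163 (binding).
From A_Bᵀ y = c: 4·y_airtime + 2·y_design = 29; 1·y_airtime + 5·y_design = 27.5.
This yields shadow prices y_airtime = 5, y_design = 4.5.
Reduced cost of print ads: c₃ − yᵀa₃ = 20.5 − (5·4 + 4.5·1) = 20.5 − 24.5 = -4.

-4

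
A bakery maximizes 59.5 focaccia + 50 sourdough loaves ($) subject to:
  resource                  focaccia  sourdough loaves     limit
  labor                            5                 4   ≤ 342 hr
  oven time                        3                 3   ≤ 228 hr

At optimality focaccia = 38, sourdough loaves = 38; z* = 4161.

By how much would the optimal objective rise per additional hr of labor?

9.5

Both labor and oven time are binding at x*.
The binding rows give the dual system: 5·y_labor + 3·y_oven time = 59.5 and 4·y_labor + 3·y_oven time = 50.
Solving: y_labor = 9.5, y_oven time = 4.
Shadow price of labor = 9.5.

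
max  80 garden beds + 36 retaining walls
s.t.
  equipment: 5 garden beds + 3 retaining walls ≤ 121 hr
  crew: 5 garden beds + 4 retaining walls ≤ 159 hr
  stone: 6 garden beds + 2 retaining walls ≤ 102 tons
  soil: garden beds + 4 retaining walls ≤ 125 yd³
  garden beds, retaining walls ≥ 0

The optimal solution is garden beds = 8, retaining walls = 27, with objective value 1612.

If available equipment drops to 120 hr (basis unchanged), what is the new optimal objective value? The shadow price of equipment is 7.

1605

Δb = -1, so new z* = 1612 + (7)·(-1) = 1612 − 7 = 1605.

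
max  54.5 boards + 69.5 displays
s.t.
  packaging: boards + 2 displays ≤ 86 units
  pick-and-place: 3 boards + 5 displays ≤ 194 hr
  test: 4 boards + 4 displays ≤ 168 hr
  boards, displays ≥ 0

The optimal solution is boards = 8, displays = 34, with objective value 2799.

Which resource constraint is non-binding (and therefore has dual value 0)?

packaging

packaging: 76/86 (slack 10)
pick-and-place: 194/194 (binding)
test: 168/168 (binding)
By complementary slackness, a constraint with positive slack has shadow price 0 → packaging.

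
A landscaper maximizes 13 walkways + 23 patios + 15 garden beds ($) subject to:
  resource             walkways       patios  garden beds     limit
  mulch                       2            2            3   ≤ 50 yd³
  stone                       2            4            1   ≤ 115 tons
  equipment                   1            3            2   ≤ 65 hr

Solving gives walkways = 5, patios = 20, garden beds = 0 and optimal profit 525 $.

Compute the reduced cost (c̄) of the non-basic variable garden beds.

Check each constraint at x*: mulch 50/50 (tight); stone 90/115 (slack 25); equipment 65/65 (tight).
By complementary slackness, y = 0 for the non-binding constraint.
The binding rows give the dual system: 2·y_mulch + 1·y_equipment = 13 and 2·y_mulch + 3·y_equipment = 23.
This yields shadow prices y_mulch = 4, y_equipment = 5.
Reduced cost of garden beds: c₃ − yᵀa₃ = 15 − (4·3 + 5·2) = 15 − 22 = -7.

-7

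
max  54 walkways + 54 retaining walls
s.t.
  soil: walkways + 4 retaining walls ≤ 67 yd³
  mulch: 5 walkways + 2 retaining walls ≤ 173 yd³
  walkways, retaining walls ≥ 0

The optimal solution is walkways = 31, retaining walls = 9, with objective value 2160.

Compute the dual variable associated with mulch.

9

Check each constraint at x*: soil 67/67 (tight); mulch 173/173 (tight).
The binding rows give the dual system: 1·y_soil + 5·y_mulch = 54 and 4·y_soil + 2·y_mulch = 54.
Solving: y_soil = 9, y_mulch = 9.
Shadow price of mulch = 9.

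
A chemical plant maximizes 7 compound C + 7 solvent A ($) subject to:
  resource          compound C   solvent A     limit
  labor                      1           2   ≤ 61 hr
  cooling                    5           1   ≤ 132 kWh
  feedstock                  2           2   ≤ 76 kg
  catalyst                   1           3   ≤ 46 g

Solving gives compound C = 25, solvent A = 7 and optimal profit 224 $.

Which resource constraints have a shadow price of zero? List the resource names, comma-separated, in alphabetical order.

feedstock, labor

labor: 39/61 (slack 22)
cooling: 132/132 (binding)
feedstock: 64/76 (slack 12)
catalyst: 46/46 (binding)
By complementary slackness, a constraint with positive slack has shadow price 0 → feedstock, labor.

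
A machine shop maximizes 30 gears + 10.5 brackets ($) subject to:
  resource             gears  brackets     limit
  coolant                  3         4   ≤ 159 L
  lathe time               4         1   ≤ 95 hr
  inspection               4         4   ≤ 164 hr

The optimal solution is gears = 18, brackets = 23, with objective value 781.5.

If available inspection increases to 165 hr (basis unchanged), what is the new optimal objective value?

Binding: lathe time and inspection. Non-binding: coolant (13 unused).
Since coolant is not tight, its dual is 0.
The binding rows give the dual system: 4·y_lathe time + 4·y_inspection = 30 and 1·y_lathe time + 4·y_inspection = 10.5.
Solving: y_lathe time = 6.5, y_inspection = 1.
Δz = y_inspection·Δb = 1 × (1) = 1, so new z* = 781.5 + 1 = 782.5.

782.5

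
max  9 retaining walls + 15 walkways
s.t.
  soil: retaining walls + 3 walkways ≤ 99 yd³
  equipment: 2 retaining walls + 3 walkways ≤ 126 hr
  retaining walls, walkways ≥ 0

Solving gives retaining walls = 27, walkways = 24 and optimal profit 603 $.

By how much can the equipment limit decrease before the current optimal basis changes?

Binding constraints: soil, equipment. The basis is B = [[1,3],[2,3]] with det -3.
Per unit decrease in equipment, x* moves by d = (-1, 0.3333).
The basis stays optimal until retaining walls reaches 0; allowable decrease = 27 hr.

27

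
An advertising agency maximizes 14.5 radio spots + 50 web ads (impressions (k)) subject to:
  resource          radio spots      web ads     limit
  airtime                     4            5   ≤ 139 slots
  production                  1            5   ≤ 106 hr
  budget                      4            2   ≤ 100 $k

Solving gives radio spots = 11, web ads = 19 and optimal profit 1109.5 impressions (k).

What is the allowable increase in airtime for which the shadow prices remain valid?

Binding constraints: airtime, production. The basis is B = [[4,5],[1,5]] with det 15.
Per unit increase in airtime, x* moves by d = (0.3333, -0.0667).
The basis stays optimal until budget becomes binding; allowable increase = 15 slots.

15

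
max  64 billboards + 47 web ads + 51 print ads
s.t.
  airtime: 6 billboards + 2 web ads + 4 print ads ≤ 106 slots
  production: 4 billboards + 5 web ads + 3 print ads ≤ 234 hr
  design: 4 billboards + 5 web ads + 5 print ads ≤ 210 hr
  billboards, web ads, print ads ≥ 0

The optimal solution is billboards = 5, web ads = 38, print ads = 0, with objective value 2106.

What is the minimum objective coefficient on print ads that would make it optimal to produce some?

59

Binding: airtime and design. Non-binding: production (24 unused).
Slack constraints have shadow price 0 (complementary slackness).
From A_Bᵀ y = c: 6·y_airtime + 4·y_design = 64; 2·y_airtime + 5·y_design = 47.
This yields shadow prices y_airtime = 6, y_design = 7.
print ads enters the basis when its profit ≥ yᵀa₃ = 6·4 + 7·5 = 59.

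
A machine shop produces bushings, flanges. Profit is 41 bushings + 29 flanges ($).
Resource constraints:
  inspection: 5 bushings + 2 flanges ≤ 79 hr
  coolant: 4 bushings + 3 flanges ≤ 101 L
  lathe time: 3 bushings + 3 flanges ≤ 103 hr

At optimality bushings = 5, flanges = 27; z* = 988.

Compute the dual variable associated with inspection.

Check each constraint at x*: inspection 79/79 (tight); coolant 101/101 (tight); lathe time 96/103 (slack 7).
By complementary slackness, y = 0 for the non-binding constraint.
Dual feasibility on the basic columns requires 5·y_inspection + 4·y_coolant = 41, 2·y_inspection + 3·y_coolant = 29.
→ y_inspection = 1 and y_coolant = 9.
Shadow price of inspection = 1.

1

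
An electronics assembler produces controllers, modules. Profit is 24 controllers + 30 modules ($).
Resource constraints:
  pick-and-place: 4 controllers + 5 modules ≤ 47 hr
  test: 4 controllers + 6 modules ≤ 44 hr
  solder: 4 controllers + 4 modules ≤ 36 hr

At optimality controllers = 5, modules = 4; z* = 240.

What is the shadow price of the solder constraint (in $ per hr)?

Check each constraint at x*: pick-and-place 40/47 (slack 7); test 44/44 (tight); solder 36/36 (tight).
By complementary slackness, y = 0 for the non-binding constraint.
From A_Bᵀ y = c: 4·y_test + 4·y_solder = 24; 6·y_test + 4·y_solder = 30.
→ y_test = 3 and y_solder = 3.
Shadow price of solder = 3.

3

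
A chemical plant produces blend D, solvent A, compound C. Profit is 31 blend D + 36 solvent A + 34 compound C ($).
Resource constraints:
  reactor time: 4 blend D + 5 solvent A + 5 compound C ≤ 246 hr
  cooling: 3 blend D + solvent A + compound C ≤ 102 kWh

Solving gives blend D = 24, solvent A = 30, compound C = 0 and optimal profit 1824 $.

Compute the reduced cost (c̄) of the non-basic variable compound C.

-2

At the optimum: reactor time uses 246 of 246 (binding); cooling uses 102 of 102 (binding).
Dual feasibility on the basic columns requires 4·y_reactor time + 3·y_cooling = 31, 5·y_reactor time + 1·y_cooling = 36.
→ y_reactor time = 7 and y_cooling = 1.
Reduced cost of compound C: c₃ − yᵀa₃ = 34 − (7·5 + 1·1) = 34 − 36 = -2.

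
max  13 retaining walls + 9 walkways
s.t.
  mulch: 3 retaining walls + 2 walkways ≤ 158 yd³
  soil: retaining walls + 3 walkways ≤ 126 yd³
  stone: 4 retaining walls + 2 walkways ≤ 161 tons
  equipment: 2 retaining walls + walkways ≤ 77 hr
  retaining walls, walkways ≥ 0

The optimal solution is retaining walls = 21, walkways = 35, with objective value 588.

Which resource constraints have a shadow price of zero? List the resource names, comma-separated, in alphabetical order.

mulch, stone

mulch: 133/158 (slack 25)
soil: 126/126 (binding)
stone: 154/161 (slack 7)
equipment: 77/77 (binding)
By complementary slackness, a constraint with positive slack has shadow price 0 → mulch, stone.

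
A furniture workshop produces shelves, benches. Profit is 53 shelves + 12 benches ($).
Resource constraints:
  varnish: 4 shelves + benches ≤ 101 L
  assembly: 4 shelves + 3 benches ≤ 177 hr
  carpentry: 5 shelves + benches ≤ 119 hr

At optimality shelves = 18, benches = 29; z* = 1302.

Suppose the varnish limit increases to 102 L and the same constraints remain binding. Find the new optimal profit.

At the optimum: varnish uses 101 of 101 (binding); assembly uses 159 of 177 (slack = 18); carpentry uses 119 of 119 (binding).
By complementary slackness, y = 0 for the non-binding constraint.
Dual feasibility on the basic columns requires 4·y_varnish + 5·y_carpentry = 53, 1·y_varnish + 1·y_carpentry = 12.
→ y_varnish = 7 and y_carpentry = 5.
Δz = y_varnish·Δb = 7 × (1) = 7, so new z* = 1302 + 7 = 1309.

1309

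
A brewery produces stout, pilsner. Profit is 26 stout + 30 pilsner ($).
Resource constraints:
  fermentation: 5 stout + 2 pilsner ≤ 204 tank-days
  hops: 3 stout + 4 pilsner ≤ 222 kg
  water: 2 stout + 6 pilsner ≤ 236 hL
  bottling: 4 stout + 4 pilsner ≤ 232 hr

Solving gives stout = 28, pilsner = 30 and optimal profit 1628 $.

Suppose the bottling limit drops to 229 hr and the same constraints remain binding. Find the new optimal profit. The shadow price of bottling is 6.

Δb = -3, so new z* = 1628 + (6)·(-3) = 1628 − 18 = 1610.

1610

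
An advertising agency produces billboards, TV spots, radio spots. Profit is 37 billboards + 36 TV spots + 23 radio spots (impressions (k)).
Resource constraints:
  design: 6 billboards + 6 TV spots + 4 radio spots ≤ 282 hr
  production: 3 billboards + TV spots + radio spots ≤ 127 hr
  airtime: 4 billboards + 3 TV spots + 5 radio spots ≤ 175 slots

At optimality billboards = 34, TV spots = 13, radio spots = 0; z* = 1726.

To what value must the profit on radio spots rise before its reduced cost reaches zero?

Binding: design and airtime. Non-binding: production (12 unused).
Slack constraints have shadow price 0 (complementary slackness).
The binding rows give the dual system: 6·y_design + 4·y_airtime = 37 and 6·y_design + 3·y_airtime = 36.
→ y_design = 5.5 and y_airtime = 1.
radio spots enters the basis when its profit ≥ yᵀa₃ = 5.5·4 + 1·5 = 27.

27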